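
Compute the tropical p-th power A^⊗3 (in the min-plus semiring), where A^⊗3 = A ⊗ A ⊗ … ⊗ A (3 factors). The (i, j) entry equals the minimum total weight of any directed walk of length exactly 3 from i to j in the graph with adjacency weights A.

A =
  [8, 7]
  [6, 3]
A^⊗3 =
  [16, 13]
  [12, 9]

Each entry (A^⊗3)_ij equals the minimum over all length-3 walks i = v_0 → v_1 → … → v_3 = j of Σ_t A[v_t][v_{t+1}]. For example, for (i, j) = (0, 1) we minimise over 4 possible intermediate vertex sequences; the minimum is 13, attained along the walk 0 → 1 → 1 → 1.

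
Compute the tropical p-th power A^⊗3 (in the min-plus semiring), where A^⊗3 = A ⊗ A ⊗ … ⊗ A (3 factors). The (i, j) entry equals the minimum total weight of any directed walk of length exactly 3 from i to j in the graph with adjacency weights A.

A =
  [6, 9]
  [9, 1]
A^⊗3 =
  [18, 11]
  [11, 3]

Each entry (A^⊗3)_ij equals the minimum over all length-3 walks i = v_0 → v_1 → … → v_3 = j of Σ_t A[v_t][v_{t+1}]. For example, for (i, j) = (0, 1) we minimise over 4 possible intermediate vertex sequences; the minimum is 11, attained along the walk 0 → 1 → 1 → 1.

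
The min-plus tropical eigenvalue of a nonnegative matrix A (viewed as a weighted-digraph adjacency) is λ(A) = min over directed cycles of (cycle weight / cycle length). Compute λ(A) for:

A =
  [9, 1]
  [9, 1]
λ(A) = 1

Enumerate directed cycles and compute their means (weight / length). Sample:
  cycle 0 → 0: weight = 9, length = 1, mean = 9/1 ≈ 9.000
  cycle 1 → 1: weight = 1, length = 1, mean = 1/1 ≈ 1.000
  cycle 0 → 1 → 0: weight = 10, length = 2, mean = 10/2 ≈ 5.000
  cycle 1 → 0 → 1: weight = 10, length = 2, mean = 10/2 ≈ 5.000
Minimum mean = 1.000, attained e.g. along the cycle 1 → 1 with weight 1 and length 1. So λ(A) = 1/1 = 1.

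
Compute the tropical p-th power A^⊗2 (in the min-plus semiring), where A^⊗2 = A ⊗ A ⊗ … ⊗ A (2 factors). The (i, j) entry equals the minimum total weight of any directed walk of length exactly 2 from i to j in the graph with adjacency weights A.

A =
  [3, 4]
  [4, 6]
A^⊗2 =
  [6, 7]
  [7, 8]

Each entry (A^⊗2)_ij equals the minimum over all length-2 walks i = v_0 → v_1 → … → v_2 = j of Σ_t A[v_t][v_{t+1}]. For example, for (i, j) = (0, 1) we minimise over 2 possible intermediate vertex sequences; the minimum is 7, attained along the walk 0 → 0 → 1.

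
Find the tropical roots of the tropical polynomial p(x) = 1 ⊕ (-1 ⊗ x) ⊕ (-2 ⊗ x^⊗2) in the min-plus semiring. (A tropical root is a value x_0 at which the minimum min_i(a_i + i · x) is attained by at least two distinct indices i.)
Roots: {1, 2}

Each tropical root is a break point of the lower envelope of the lines y = a_i + i · x (there are 3 lines, with slopes 0, 1, ..., 2). Only the lines that attain the minimum somewhere contribute to roots; other lines are dominated. Here the surviving (envelope) indices are i = 2, i = 1, i = 0.
Intersections between consecutive envelope lines give the roots: for adjacent envelope indices i < j the intersection is x = (a_i − a_j) / (j − i). Reading off the sorted break points: {1, 2}.
Verification: at each break x_0, at least two indices attain the minimum of min_i(a_i + i · x_0).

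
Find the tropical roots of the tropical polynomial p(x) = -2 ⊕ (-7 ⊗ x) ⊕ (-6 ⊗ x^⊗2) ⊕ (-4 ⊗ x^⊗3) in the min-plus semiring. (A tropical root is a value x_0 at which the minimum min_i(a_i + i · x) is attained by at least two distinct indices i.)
Roots: {-2, -1, 5}

Each tropical root is a break point of the lower envelope of the lines y = a_i + i · x (there are 4 lines, with slopes 0, 1, ..., 3). Only the lines that attain the minimum somewhere contribute to roots; other lines are dominated. Here the surviving (envelope) indices are i = 3, i = 2, i = 1, i = 0.
Intersections between consecutive envelope lines give the roots: for adjacent envelope indices i < j the intersection is x = (a_i − a_j) / (j − i). Reading off the sorted break points: {-2, -1, 5}.
Verification: at each break x_0, at least two indices attain the minimum of min_i(a_i + i · x_0).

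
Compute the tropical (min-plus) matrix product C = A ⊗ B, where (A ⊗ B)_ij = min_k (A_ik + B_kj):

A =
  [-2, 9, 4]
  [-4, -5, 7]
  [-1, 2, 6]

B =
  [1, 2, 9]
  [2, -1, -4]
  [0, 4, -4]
A ⊗ B =
  [-1, 0, 0]
  [-3, -6, -9]
  [0, 1, -2]

Apply the min-plus product entry-by-entry:
  C[0][0] = min over k of (A[0][0] + B[0][0] = -2 + 1 = -1, A[0][1] + B[1][0] = 9 + 2 = 11, A[0][2] + B[2][0] = 4 + 0 = 4) = -1 (attained at k = 0)
  C[0][1] = min over k of (A[0][0] + B[0][1] = -2 + 2 = 0, A[0][1] + B[1][1] = 9 + -1 = 8, A[0][2] + B[2][1] = 4 + 4 = 8) = 0 (attained at k = 0)
  C[0][2] = min over k of (A[0][0] + B[0][2] = -2 + 9 = 7, A[0][1] + B[1][2] = 9 + -4 = 5, A[0][2] + B[2][2] = 4 + -4 = 0) = 0 (attained at k = 2)
  C[1][0] = min over k of (A[1][0] + B[0][0] = -4 + 1 = -3, A[1][1] + B[1][0] = -5 + 2 = -3, A[1][2] + B[2][0] = 7 + 0 = 7) = -3 (attained at k = 0)
  C[1][1] = min over k of (A[1][0] + B[0][1] = -4 + 2 = -2, A[1][1] + B[1][1] = -5 + -1 = -6, A[1][2] + B[2][1] = 7 + 4 = 11) = -6 (attained at k = 1)
  C[1][2] = min over k of (A[1][0] + B[0][2] = -4 + 9 = 5, A[1][1] + B[1][2] = -5 + -4 = -9, A[1][2] + B[2][2] = 7 + -4 = 3) = -9 (attained at k = 1)
  C[2][0] = min over k of (A[2][0] + B[0][0] = -1 + 1 = 0, A[2][1] + B[1][0] = 2 + 2 = 4, A[2][2] + B[2][0] = 6 + 0 = 6) = 0 (attained at k = 0)
  C[2][1] = min over k of (A[2][0] + B[0][1] = -1 + 2 = 1, A[2][1] + B[1][1] = 2 + -1 = 1, A[2][2] + B[2][1] = 6 + 4 = 10) = 1 (attained at k = 0)
  C[2][2] = min over k of (A[2][0] + B[0][2] = -1 + 9 = 8, A[2][1] + B[1][2] = 2 + -4 = -2, A[2][2] + B[2][2] = 6 + -4 = 2) = -2 (attained at k = 1)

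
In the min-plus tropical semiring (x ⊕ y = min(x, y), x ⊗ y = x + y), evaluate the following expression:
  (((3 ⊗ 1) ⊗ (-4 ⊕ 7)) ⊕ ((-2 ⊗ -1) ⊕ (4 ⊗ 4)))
(((3 ⊗ 1) ⊗ (-4 ⊕ 7)) ⊕ ((-2 ⊗ -1) ⊕ (4 ⊗ 4))) = -3

Expand innermost to outermost. Recall ⊕ takes the minimum of its arguments and ⊗ takes their sum. Working out the expression (((3 ⊗ 1) ⊗ (-4 ⊕ 7)) ⊕ ((-2 ⊗ -1) ⊕ (4 ⊗ 4))) gives -3.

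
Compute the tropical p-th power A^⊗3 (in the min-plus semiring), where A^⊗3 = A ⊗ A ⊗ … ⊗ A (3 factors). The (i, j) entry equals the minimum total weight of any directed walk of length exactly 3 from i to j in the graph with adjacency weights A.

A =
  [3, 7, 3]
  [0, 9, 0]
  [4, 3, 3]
A^⊗3 =
  [6, 9, 6]
  [3, 6, 3]
  [6, 6, 6]

Each entry (A^⊗3)_ij equals the minimum over all length-3 walks i = v_0 → v_1 → … → v_3 = j of Σ_t A[v_t][v_{t+1}]. For example, for (i, j) = (0, 2) we minimise over 9 possible intermediate vertex sequences; the minimum is 6, attained along the walk 0 → 2 → 1 → 2.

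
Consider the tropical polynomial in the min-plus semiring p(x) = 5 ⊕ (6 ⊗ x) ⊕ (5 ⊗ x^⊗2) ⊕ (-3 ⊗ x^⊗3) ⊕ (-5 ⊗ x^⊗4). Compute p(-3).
p(-3) = -17

A tropical monomial a ⊗ x^⊗i evaluates to a + i · x. Evaluating each term at x = -3:
  Term 0 contributes 5 + 0 · -3 = 5
  Term 1 contributes 6 + 1 · -3 = 3
  Term 2 contributes 5 + 2 · -3 = -1
  Term 3 contributes -3 + 3 · -3 = -12
  Term 4 contributes -5 + 4 · -3 = -17
p(-3) = ⊕ of these = min[5, 3, -1, -12, -17] = -17.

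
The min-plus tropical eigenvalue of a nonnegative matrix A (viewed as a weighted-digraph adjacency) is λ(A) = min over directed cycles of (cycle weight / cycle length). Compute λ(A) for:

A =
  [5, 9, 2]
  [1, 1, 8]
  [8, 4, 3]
λ(A) = 1

Enumerate directed cycles and compute their means (weight / length). Sample:
  cycle 0 → 0: weight = 5, length = 1, mean = 5/1 ≈ 5.000
  cycle 1 → 1: weight = 1, length = 1, mean = 1/1 ≈ 1.000
  cycle 2 → 2: weight = 3, length = 1, mean = 3/1 ≈ 3.000
  cycle 0 → 1 → 0: weight = 10, length = 2, mean = 10/2 ≈ 5.000
  cycle 0 → 2 → 0: weight = 10, length = 2, mean = 10/2 ≈ 5.000
  cycle 1 → 0 → 1: weight = 10, length = 2, mean = 10/2 ≈ 5.000
Minimum mean = 1.000, attained e.g. along the cycle 1 → 1 with weight 1 and length 1. So λ(A) = 1/1 = 1.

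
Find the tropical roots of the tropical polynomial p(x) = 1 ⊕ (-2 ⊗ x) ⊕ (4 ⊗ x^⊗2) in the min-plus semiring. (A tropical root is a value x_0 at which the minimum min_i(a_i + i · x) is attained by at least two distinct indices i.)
Roots: {-6, 3}

Each tropical root is a break point of the lower envelope of the lines y = a_i + i · x (there are 3 lines, with slopes 0, 1, ..., 2). Only the lines that attain the minimum somewhere contribute to roots; other lines are dominated. Here the surviving (envelope) indices are i = 2, i = 1, i = 0.
Intersections between consecutive envelope lines give the roots: for adjacent envelope indices i < j the intersection is x = (a_i − a_j) / (j − i). Reading off the sorted break points: {-6, 3}.
Verification: at each break x_0, at least two indices attain the minimum of min_i(a_i + i · x_0).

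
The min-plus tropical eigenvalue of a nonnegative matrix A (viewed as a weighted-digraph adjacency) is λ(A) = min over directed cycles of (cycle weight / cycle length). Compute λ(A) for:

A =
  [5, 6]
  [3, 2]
λ(A) = 2

Enumerate directed cycles and compute their means (weight / length). Sample:
  cycle 0 → 0: weight = 5, length = 1, mean = 5/1 ≈ 5.000
  cycle 1 → 1: weight = 2, length = 1, mean = 2/1 ≈ 2.000
  cycle 0 → 1 → 0: weight = 9, length = 2, mean = 9/2 ≈ 4.500
  cycle 1 → 0 → 1: weight = 9, length = 2, mean = 9/2 ≈ 4.500
Minimum mean = 2.000, attained e.g. along the cycle 1 → 1 with weight 2 and length 1. So λ(A) = 2/1 = 2.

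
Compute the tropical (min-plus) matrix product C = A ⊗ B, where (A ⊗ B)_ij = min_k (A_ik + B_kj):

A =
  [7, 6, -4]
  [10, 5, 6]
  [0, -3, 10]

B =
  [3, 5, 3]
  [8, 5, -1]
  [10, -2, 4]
A ⊗ B =
  [6, -6, 0]
  [13, 4, 4]
  [3, 2, -4]

Apply the min-plus product entry-by-entry:
  C[0][0] = min over k of (A[0][0] + B[0][0] = 7 + 3 = 10, A[0][1] + B[1][0] = 6 + 8 = 14, A[0][2] + B[2][0] = -4 + 10 = 6) = 6 (attained at k = 2)
  C[0][1] = min over k of (A[0][0] + B[0][1] = 7 + 5 = 12, A[0][1] + B[1][1] = 6 + 5 = 11, A[0][2] + B[2][1] = -4 + -2 = -6) = -6 (attained at k = 2)
  C[0][2] = min over k of (A[0][0] + B[0][2] = 7 + 3 = 10, A[0][1] + B[1][2] = 6 + -1 = 5, A[0][2] + B[2][2] = -4 + 4 = 0) = 0 (attained at k = 2)
  C[1][0] = min over k of (A[1][0] + B[0][0] = 10 + 3 = 13, A[1][1] + B[1][0] = 5 + 8 = 13, A[1][2] + B[2][0] = 6 + 10 = 16) = 13 (attained at k = 0)
  C[1][1] = min over k of (A[1][0] + B[0][1] = 10 + 5 = 15, A[1][1] + B[1][1] = 5 + 5 = 10, A[1][2] + B[2][1] = 6 + -2 = 4) = 4 (attained at k = 2)
  C[1][2] = min over k of (A[1][0] + B[0][2] = 10 + 3 = 13, A[1][1] + B[1][2] = 5 + -1 = 4, A[1][2] + B[2][2] = 6 + 4 = 10) = 4 (attained at k = 1)
  C[2][0] = min over k of (A[2][0] + B[0][0] = 0 + 3 = 3, A[2][1] + B[1][0] = -3 + 8 = 5, A[2][2] + B[2][0] = 10 + 10 = 20) = 3 (attained at k = 0)
  C[2][1] = min over k of (A[2][0] + B[0][1] = 0 + 5 = 5, A[2][1] + B[1][1] = -3 + 5 = 2, A[2][2] + B[2][1] = 10 + -2 = 8) = 2 (attained at k = 1)
  C[2][2] = min over k of (A[2][0] + B[0][2] = 0 + 3 = 3, A[2][1] + B[1][2] = -3 + -1 = -4, A[2][2] + B[2][2] = 10 + 4 = 14) = -4 (attained at k = 1)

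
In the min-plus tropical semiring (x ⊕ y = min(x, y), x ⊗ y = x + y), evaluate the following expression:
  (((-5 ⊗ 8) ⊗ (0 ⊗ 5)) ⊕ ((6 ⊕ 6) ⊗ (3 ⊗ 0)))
(((-5 ⊗ 8) ⊗ (0 ⊗ 5)) ⊕ ((6 ⊕ 6) ⊗ (3 ⊗ 0))) = 8

Expand innermost to outermost. Recall ⊕ takes the minimum of its arguments and ⊗ takes their sum. Working out the expression (((-5 ⊗ 8) ⊗ (0 ⊗ 5)) ⊕ ((6 ⊕ 6) ⊗ (3 ⊗ 0))) gives 8.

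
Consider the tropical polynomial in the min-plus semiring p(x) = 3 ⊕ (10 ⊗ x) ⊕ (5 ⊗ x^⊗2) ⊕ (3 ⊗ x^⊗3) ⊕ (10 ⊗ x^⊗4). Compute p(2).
p(2) = 3

A tropical monomial a ⊗ x^⊗i evaluates to a + i · x. Evaluating each term at x = 2:
  Term 0 contributes 3 + 0 · 2 = 3
  Term 1 contributes 10 + 1 · 2 = 12
  Term 2 contributes 5 + 2 · 2 = 9
  Term 3 contributes 3 + 3 · 2 = 9
  Term 4 contributes 10 + 4 · 2 = 18
p(2) = ⊕ of these = min[3, 12, 9, 9, 18] = 3.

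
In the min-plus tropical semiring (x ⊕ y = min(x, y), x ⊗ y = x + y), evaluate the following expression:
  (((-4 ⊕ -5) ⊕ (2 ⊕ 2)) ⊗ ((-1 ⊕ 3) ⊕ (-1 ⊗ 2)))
(((-4 ⊕ -5) ⊕ (2 ⊕ 2)) ⊗ ((-1 ⊕ 3) ⊕ (-1 ⊗ 2))) = -6

Expand innermost to outermost. Recall ⊕ takes the minimum of its arguments and ⊗ takes their sum. Working out the expression (((-4 ⊕ -5) ⊕ (2 ⊕ 2)) ⊗ ((-1 ⊕ 3) ⊕ (-1 ⊗ 2))) gives -6.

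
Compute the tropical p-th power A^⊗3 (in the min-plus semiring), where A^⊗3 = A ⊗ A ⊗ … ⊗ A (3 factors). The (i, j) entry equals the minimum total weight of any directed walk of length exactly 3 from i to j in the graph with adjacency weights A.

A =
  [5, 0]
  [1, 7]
A^⊗3 =
  [6, 1]
  [2, 6]

Each entry (A^⊗3)_ij equals the minimum over all length-3 walks i = v_0 → v_1 → … → v_3 = j of Σ_t A[v_t][v_{t+1}]. For example, for (i, j) = (0, 1) we minimise over 4 possible intermediate vertex sequences; the minimum is 1, attained along the walk 0 → 1 → 0 → 1.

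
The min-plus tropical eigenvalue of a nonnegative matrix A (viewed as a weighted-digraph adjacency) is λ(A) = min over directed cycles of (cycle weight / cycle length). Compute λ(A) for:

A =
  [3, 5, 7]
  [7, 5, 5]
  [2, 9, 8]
λ(A) = 3

Enumerate directed cycles and compute their means (weight / length). Sample:
  cycle 0 → 0: weight = 3, length = 1, mean = 3/1 ≈ 3.000
  cycle 1 → 1: weight = 5, length = 1, mean = 5/1 ≈ 5.000
  cycle 2 → 2: weight = 8, length = 1, mean = 8/1 ≈ 8.000
  cycle 0 → 1 → 0: weight = 12, length = 2, mean = 12/2 ≈ 6.000
  cycle 0 → 2 → 0: weight = 9, length = 2, mean = 9/2 ≈ 4.500
  cycle 1 → 0 → 1: weight = 12, length = 2, mean = 12/2 ≈ 6.000
Minimum mean = 3.000, attained e.g. along the cycle 0 → 0 with weight 3 and length 1. So λ(A) = 3/1 = 3.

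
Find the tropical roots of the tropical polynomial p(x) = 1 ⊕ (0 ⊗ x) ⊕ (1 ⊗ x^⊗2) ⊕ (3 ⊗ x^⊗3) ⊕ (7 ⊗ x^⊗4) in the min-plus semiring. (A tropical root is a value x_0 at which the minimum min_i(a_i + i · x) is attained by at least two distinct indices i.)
Roots: {-4, -2, -1, 1}

Each tropical root is a break point of the lower envelope of the lines y = a_i + i · x (there are 5 lines, with slopes 0, 1, ..., 4). Only the lines that attain the minimum somewhere contribute to roots; other lines are dominated. Here the surviving (envelope) indices are i = 4, i = 3, i = 2, i = 1, i = 0.
Intersections between consecutive envelope lines give the roots: for adjacent envelope indices i < j the intersection is x = (a_i − a_j) / (j − i). Reading off the sorted break points: {-4, -2, -1, 1}.
Verification: at each break x_0, at least two indices attain the minimum of min_i(a_i + i · x_0).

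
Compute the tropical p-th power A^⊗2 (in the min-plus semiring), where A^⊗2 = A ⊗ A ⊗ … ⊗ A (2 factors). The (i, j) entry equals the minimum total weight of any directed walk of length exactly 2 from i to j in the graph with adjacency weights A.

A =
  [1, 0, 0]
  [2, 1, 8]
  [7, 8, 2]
A^⊗2 =
  [2, 1, 1]
  [3, 2, 2]
  [8, 7, 4]

Each entry (A^⊗2)_ij equals the minimum over all length-2 walks i = v_0 → v_1 → … → v_2 = j of Σ_t A[v_t][v_{t+1}]. For example, for (i, j) = (0, 2) we minimise over 3 possible intermediate vertex sequences; the minimum is 1, attained along the walk 0 → 0 → 2.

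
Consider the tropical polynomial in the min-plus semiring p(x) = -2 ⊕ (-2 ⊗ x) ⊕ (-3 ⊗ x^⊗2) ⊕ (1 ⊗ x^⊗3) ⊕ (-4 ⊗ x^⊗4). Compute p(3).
p(3) = -2

A tropical monomial a ⊗ x^⊗i evaluates to a + i · x. Evaluating each term at x = 3:
  Term 0 contributes -2 + 0 · 3 = -2
  Term 1 contributes -2 + 1 · 3 = 1
  Term 2 contributes -3 + 2 · 3 = 3
  Term 3 contributes 1 + 3 · 3 = 10
  Term 4 contributes -4 + 4 · 3 = 8
p(3) = ⊕ of these = min[-2, 1, 3, 10, 8] = -2.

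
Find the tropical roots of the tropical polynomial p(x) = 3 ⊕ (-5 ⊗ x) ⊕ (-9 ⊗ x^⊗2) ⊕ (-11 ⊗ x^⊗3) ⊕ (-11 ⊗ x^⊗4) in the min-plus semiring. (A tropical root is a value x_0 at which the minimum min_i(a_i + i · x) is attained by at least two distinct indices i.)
Roots: {0, 2, 4, 8}

Each tropical root is a break point of the lower envelope of the lines y = a_i + i · x (there are 5 lines, with slopes 0, 1, ..., 4). Only the lines that attain the minimum somewhere contribute to roots; other lines are dominated. Here the surviving (envelope) indices are i = 4, i = 3, i = 2, i = 1, i = 0.
Intersections between consecutive envelope lines give the roots: for adjacent envelope indices i < j the intersection is x = (a_i − a_j) / (j − i). Reading off the sorted break points: {0, 2, 4, 8}.
Verification: at each break x_0, at least two indices attain the minimum of min_i(a_i + i · x_0).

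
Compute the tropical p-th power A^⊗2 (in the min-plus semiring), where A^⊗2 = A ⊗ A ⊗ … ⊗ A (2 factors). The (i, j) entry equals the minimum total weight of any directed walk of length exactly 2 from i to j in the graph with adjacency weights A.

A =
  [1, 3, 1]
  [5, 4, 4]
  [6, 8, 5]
A^⊗2 =
  [2, 4, 2]
  [6, 8, 6]
  [7, 9, 7]

Each entry (A^⊗2)_ij equals the minimum over all length-2 walks i = v_0 → v_1 → … → v_2 = j of Σ_t A[v_t][v_{t+1}]. For example, for (i, j) = (0, 2) we minimise over 3 possible intermediate vertex sequences; the minimum is 2, attained along the walk 0 → 0 → 2.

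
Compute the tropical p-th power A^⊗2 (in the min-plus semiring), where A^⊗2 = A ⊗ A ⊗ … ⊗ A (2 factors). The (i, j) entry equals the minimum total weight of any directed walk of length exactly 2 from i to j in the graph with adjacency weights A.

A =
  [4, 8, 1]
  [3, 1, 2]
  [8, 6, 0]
A^⊗2 =
  [8, 7, 1]
  [4, 2, 2]
  [8, 6, 0]

Each entry (A^⊗2)_ij equals the minimum over all length-2 walks i = v_0 → v_1 → … → v_2 = j of Σ_t A[v_t][v_{t+1}]. For example, for (i, j) = (0, 2) we minimise over 3 possible intermediate vertex sequences; the minimum is 1, attained along the walk 0 → 2 → 2.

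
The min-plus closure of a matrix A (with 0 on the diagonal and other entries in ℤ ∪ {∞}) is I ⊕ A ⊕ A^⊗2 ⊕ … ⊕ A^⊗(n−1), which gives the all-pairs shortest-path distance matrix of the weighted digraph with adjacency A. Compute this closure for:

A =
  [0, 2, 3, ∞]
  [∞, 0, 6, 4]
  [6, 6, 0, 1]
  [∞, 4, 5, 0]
Closure =
  [0, 2, 3, 4]
  [12, 0, 6, 4]
  [6, 5, 0, 1]
  [11, 4, 5, 0]

This is the Floyd-Warshall all-pairs shortest-path computation. For each intermediate vertex k = 0, 1, …, 3, update dist[i][j] ← min(dist[i][j], dist[i][k] + dist[k][j]). The final matrix gives, for each (i, j), the minimum total weight of any directed path from i to j (possibly empty when i = j).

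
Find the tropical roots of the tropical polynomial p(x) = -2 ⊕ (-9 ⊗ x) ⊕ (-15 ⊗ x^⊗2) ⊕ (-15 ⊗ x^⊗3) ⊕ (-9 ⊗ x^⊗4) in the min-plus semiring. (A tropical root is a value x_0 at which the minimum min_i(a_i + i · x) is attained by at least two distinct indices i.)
Roots: {-6, 0, 6, 7}

Each tropical root is a break point of the lower envelope of the lines y = a_i + i · x (there are 5 lines, with slopes 0, 1, ..., 4). Only the lines that attain the minimum somewhere contribute to roots; other lines are dominated. Here the surviving (envelope) indices are i = 4, i = 3, i = 2, i = 1, i = 0.
Intersections between consecutive envelope lines give the roots: for adjacent envelope indices i < j the intersection is x = (a_i − a_j) / (j − i). Reading off the sorted break points: {-6, 0, 6, 7}.
Verification: at each break x_0, at least two indices attain the minimum of min_i(a_i + i · x_0).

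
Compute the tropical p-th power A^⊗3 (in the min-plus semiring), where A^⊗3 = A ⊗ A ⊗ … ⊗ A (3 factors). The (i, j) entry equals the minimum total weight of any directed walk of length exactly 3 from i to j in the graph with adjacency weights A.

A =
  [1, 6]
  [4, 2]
A^⊗3 =
  [3, 8]
  [6, 6]

Each entry (A^⊗3)_ij equals the minimum over all length-3 walks i = v_0 → v_1 → … → v_3 = j of Σ_t A[v_t][v_{t+1}]. For example, for (i, j) = (0, 1) we minimise over 4 possible intermediate vertex sequences; the minimum is 8, attained along the walk 0 → 0 → 0 → 1.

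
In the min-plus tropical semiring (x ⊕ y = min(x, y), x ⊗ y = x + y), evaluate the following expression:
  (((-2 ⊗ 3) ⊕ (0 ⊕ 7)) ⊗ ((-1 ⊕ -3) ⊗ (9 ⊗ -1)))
(((-2 ⊗ 3) ⊕ (0 ⊕ 7)) ⊗ ((-1 ⊕ -3) ⊗ (9 ⊗ -1))) = 5

Expand innermost to outermost. Recall ⊕ takes the minimum of its arguments and ⊗ takes their sum. Working out the expression (((-2 ⊗ 3) ⊕ (0 ⊕ 7)) ⊗ ((-1 ⊕ -3) ⊗ (9 ⊗ -1))) gives 5.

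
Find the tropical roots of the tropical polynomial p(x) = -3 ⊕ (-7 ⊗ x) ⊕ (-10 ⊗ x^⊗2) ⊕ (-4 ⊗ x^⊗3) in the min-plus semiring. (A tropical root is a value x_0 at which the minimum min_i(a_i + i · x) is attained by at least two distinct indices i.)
Roots: {-6, 3, 4}

Each tropical root is a break point of the lower envelope of the lines y = a_i + i · x (there are 4 lines, with slopes 0, 1, ..., 3). Only the lines that attain the minimum somewhere contribute to roots; other lines are dominated. Here the surviving (envelope) indices are i = 3, i = 2, i = 1, i = 0.
Intersections between consecutive envelope lines give the roots: for adjacent envelope indices i < j the intersection is x = (a_i − a_j) / (j − i). Reading off the sorted break points: {-6, 3, 4}.
Verification: at each break x_0, at least two indices attain the minimum of min_i(a_i + i · x_0).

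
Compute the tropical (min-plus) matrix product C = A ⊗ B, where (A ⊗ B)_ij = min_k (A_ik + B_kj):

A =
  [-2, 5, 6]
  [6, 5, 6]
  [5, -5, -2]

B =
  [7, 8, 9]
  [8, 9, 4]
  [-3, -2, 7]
A ⊗ B =
  [3, 4, 7]
  [3, 4, 9]
  [-5, -4, -1]

Apply the min-plus product entry-by-entry:
  C[0][0] = min over k of (A[0][0] + B[0][0] = -2 + 7 = 5, A[0][1] + B[1][0] = 5 + 8 = 13, A[0][2] + B[2][0] = 6 + -3 = 3) = 3 (attained at k = 2)
  C[0][1] = min over k of (A[0][0] + B[0][1] = -2 + 8 = 6, A[0][1] + B[1][1] = 5 + 9 = 14, A[0][2] + B[2][1] = 6 + -2 = 4) = 4 (attained at k = 2)
  C[0][2] = min over k of (A[0][0] + B[0][2] = -2 + 9 = 7, A[0][1] + B[1][2] = 5 + 4 = 9, A[0][2] + B[2][2] = 6 + 7 = 13) = 7 (attained at k = 0)
  C[1][0] = min over k of (A[1][0] + B[0][0] = 6 + 7 = 13, A[1][1] + B[1][0] = 5 + 8 = 13, A[1][2] + B[2][0] = 6 + -3 = 3) = 3 (attained at k = 2)
  C[1][1] = min over k of (A[1][0] + B[0][1] = 6 + 8 = 14, A[1][1] + B[1][1] = 5 + 9 = 14, A[1][2] + B[2][1] = 6 + -2 = 4) = 4 (attained at k = 2)
  C[1][2] = min over k of (A[1][0] + B[0][2] = 6 + 9 = 15, A[1][1] + B[1][2] = 5 + 4 = 9, A[1][2] + B[2][2] = 6 + 7 = 13) = 9 (attained at k = 1)
  C[2][0] = min over k of (A[2][0] + B[0][0] = 5 + 7 = 12, A[2][1] + B[1][0] = -5 + 8 = 3, A[2][2] + B[2][0] = -2 + -3 = -5) = -5 (attained at k = 2)
  C[2][1] = min over k of (A[2][0] + B[0][1] = 5 + 8 = 13, A[2][1] + B[1][1] = -5 + 9 = 4, A[2][2] + B[2][1] = -2 + -2 = -4) = -4 (attained at k = 2)
  C[2][2] = min over k of (A[2][0] + B[0][2] = 5 + 9 = 14, A[2][1] + B[1][2] = -5 + 4 = -1, A[2][2] + B[2][2] = -2 + 7 = 5) = -1 (attained at k = 1)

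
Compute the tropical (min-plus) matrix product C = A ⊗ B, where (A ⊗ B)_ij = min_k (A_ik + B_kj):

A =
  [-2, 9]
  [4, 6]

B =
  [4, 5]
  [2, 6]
A ⊗ B =
  [2, 3]
  [8, 9]

Apply the min-plus product entry-by-entry:
  C[0][0] = min over k of (A[0][0] + B[0][0] = -2 + 4 = 2, A[0][1] + B[1][0] = 9 + 2 = 11) = 2 (attained at k = 0)
  C[0][1] = min over k of (A[0][0] + B[0][1] = -2 + 5 = 3, A[0][1] + B[1][1] = 9 + 6 = 15) = 3 (attained at k = 0)
  C[1][0] = min over k of (A[1][0] + B[0][0] = 4 + 4 = 8, A[1][1] + B[1][0] = 6 + 2 = 8) = 8 (attained at k = 0)
  C[1][1] = min over k of (A[1][0] + B[0][1] = 4 + 5 = 9, A[1][1] + B[1][1] = 6 + 6 = 12) = 9 (attained at k = 0)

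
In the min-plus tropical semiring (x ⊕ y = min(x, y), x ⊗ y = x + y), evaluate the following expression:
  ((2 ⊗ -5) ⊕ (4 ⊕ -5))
((2 ⊗ -5) ⊕ (4 ⊕ -5)) = -5

Expand innermost to outermost. Recall ⊕ takes the minimum of its arguments and ⊗ takes their sum. Working out the expression ((2 ⊗ -5) ⊕ (4 ⊕ -5)) gives -5.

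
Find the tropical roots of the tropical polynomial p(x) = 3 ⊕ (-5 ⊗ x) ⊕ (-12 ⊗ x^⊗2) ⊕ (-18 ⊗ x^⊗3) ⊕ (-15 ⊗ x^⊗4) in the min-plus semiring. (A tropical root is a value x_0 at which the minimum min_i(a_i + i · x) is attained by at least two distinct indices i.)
Roots: {-3, 6, 7, 8}

Each tropical root is a break point of the lower envelope of the lines y = a_i + i · x (there are 5 lines, with slopes 0, 1, ..., 4). Only the lines that attain the minimum somewhere contribute to roots; other lines are dominated. Here the surviving (envelope) indices are i = 4, i = 3, i = 2, i = 1, i = 0.
Intersections between consecutive envelope lines give the roots: for adjacent envelope indices i < j the intersection is x = (a_i − a_j) / (j − i). Reading off the sorted break points: {-3, 6, 7, 8}.
Verification: at each break x_0, at least two indices attain the minimum of min_i(a_i + i · x_0).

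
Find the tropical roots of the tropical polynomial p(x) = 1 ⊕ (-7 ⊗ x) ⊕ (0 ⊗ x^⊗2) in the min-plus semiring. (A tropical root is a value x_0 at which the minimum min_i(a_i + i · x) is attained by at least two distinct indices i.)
Roots: {-7, 8}

Each tropical root is a break point of the lower envelope of the lines y = a_i + i · x (there are 3 lines, with slopes 0, 1, ..., 2). Only the lines that attain the minimum somewhere contribute to roots; other lines are dominated. Here the surviving (envelope) indices are i = 2, i = 1, i = 0.
Intersections between consecutive envelope lines give the roots: for adjacent envelope indices i < j the intersection is x = (a_i − a_j) / (j − i). Reading off the sorted break points: {-7, 8}.
Verification: at each break x_0, at least two indices attain the minimum of min_i(a_i + i · x_0).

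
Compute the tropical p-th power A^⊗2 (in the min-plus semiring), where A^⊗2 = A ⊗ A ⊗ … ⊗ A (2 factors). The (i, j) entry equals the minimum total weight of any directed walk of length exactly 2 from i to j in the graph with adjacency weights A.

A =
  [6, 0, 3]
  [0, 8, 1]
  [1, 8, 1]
A^⊗2 =
  [0, 6, 1]
  [2, 0, 2]
  [2, 1, 2]

Each entry (A^⊗2)_ij equals the minimum over all length-2 walks i = v_0 → v_1 → … → v_2 = j of Σ_t A[v_t][v_{t+1}]. For example, for (i, j) = (0, 2) we minimise over 3 possible intermediate vertex sequences; the minimum is 1, attained along the walk 0 → 1 → 2.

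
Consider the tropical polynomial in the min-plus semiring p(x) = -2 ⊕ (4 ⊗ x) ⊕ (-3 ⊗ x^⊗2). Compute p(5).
p(5) = -2

A tropical monomial a ⊗ x^⊗i evaluates to a + i · x. Evaluating each term at x = 5:
  Term 0 contributes -2 + 0 · 5 = -2
  Term 1 contributes 4 + 1 · 5 = 9
  Term 2 contributes -3 + 2 · 5 = 7
p(5) = ⊕ of these = min[-2, 9, 7] = -2.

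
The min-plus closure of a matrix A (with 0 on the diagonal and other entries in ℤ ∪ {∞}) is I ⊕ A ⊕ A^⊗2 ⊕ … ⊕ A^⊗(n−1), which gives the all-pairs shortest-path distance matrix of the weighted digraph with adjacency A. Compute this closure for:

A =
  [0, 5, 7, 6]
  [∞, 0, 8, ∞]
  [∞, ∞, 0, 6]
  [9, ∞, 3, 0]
Closure =
  [0, 5, 7, 6]
  [23, 0, 8, 14]
  [15, 20, 0, 6]
  [9, 14, 3, 0]

This is the Floyd-Warshall all-pairs shortest-path computation. For each intermediate vertex k = 0, 1, …, 3, update dist[i][j] ← min(dist[i][j], dist[i][k] + dist[k][j]). The final matrix gives, for each (i, j), the minimum total weight of any directed path from i to j (possibly empty when i = j).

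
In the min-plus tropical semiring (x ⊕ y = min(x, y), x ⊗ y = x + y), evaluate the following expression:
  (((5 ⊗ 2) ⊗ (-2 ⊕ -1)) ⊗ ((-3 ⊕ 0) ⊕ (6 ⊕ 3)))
(((5 ⊗ 2) ⊗ (-2 ⊕ -1)) ⊗ ((-3 ⊕ 0) ⊕ (6 ⊕ 3))) = 2

Expand innermost to outermost. Recall ⊕ takes the minimum of its arguments and ⊗ takes their sum. Working out the expression (((5 ⊗ 2) ⊗ (-2 ⊕ -1)) ⊗ ((-3 ⊕ 0) ⊕ (6 ⊕ 3))) gives 2.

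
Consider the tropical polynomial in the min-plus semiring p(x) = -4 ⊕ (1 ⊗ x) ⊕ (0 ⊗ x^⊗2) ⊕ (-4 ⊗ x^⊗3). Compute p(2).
p(2) = -4

A tropical monomial a ⊗ x^⊗i evaluates to a + i · x. Evaluating each term at x = 2:
  Term 0 contributes -4 + 0 · 2 = -4
  Term 1 contributes 1 + 1 · 2 = 3
  Term 2 contributes 0 + 2 · 2 = 4
  Term 3 contributes -4 + 3 · 2 = 2
p(2) = ⊕ of these = min[-4, 3, 4, 2] = -4.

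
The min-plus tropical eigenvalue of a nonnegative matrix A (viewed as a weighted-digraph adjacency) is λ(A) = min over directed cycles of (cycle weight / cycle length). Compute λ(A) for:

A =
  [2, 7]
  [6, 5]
λ(A) = 2

Enumerate directed cycles and compute their means (weight / length). Sample:
  cycle 0 → 0: weight = 2, length = 1, mean = 2/1 ≈ 2.000
  cycle 1 → 1: weight = 5, length = 1, mean = 5/1 ≈ 5.000
  cycle 0 → 1 → 0: weight = 13, length = 2, mean = 13/2 ≈ 6.500
  cycle 1 → 0 → 1: weight = 13, length = 2, mean = 13/2 ≈ 6.500
Minimum mean = 2.000, attained e.g. along the cycle 0 → 0 with weight 2 and length 1. So λ(A) = 2/1 = 2.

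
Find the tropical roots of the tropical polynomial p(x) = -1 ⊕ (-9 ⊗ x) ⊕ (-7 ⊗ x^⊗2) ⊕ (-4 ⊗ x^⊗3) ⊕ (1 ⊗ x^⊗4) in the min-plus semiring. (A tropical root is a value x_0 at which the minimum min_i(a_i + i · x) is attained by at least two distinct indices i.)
Roots: {-5, -3, -2, 8}

Each tropical root is a break point of the lower envelope of the lines y = a_i + i · x (there are 5 lines, with slopes 0, 1, ..., 4). Only the lines that attain the minimum somewhere contribute to roots; other lines are dominated. Here the surviving (envelope) indices are i = 4, i = 3, i = 2, i = 1, i = 0.
Intersections between consecutive envelope lines give the roots: for adjacent envelope indices i < j the intersection is x = (a_i − a_j) / (j − i). Reading off the sorted break points: {-5, -3, -2, 8}.
Verification: at each break x_0, at least two indices attain the minimum of min_i(a_i + i · x_0).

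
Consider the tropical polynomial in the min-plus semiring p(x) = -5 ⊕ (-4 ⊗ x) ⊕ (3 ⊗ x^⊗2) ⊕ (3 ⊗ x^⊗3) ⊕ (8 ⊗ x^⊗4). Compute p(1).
p(1) = -5

A tropical monomial a ⊗ x^⊗i evaluates to a + i · x. Evaluating each term at x = 1:
  Term 0 contributes -5 + 0 · 1 = -5
  Term 1 contributes -4 + 1 · 1 = -3
  Term 2 contributes 3 + 2 · 1 = 5
  Term 3 contributes 3 + 3 · 1 = 6
  Term 4 contributes 8 + 4 · 1 = 12
p(1) = ⊕ of these = min[-5, -3, 5, 6, 12] = -5.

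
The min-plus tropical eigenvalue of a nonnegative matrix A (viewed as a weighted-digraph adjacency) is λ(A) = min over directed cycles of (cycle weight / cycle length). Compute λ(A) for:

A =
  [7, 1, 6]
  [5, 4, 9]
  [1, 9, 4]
λ(A) = 3

Enumerate directed cycles and compute their means (weight / length). Sample:
  cycle 0 → 0: weight = 7, length = 1, mean = 7/1 ≈ 7.000
  cycle 1 → 1: weight = 4, length = 1, mean = 4/1 ≈ 4.000
  cycle 2 → 2: weight = 4, length = 1, mean = 4/1 ≈ 4.000
  cycle 0 → 1 → 0: weight = 6, length = 2, mean = 6/2 ≈ 3.000
  cycle 0 → 2 → 0: weight = 7, length = 2, mean = 7/2 ≈ 3.500
  cycle 1 → 0 → 1: weight = 6, length = 2, mean = 6/2 ≈ 3.000
Minimum mean = 3.000, attained e.g. along the cycle 0 → 1 → 0 with weight 6 and length 2. So λ(A) = 6/2 = 3.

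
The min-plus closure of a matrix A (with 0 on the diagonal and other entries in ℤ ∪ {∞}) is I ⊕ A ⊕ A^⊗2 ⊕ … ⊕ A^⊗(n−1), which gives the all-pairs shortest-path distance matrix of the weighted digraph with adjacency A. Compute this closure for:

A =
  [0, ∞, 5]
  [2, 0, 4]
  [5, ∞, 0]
Closure =
  [0, ∞, 5]
  [2, 0, 4]
  [5, ∞, 0]

This is the Floyd-Warshall all-pairs shortest-path computation. For each intermediate vertex k = 0, 1, …, 2, update dist[i][j] ← min(dist[i][j], dist[i][k] + dist[k][j]). The final matrix gives, for each (i, j), the minimum total weight of any directed path from i to j (possibly empty when i = j).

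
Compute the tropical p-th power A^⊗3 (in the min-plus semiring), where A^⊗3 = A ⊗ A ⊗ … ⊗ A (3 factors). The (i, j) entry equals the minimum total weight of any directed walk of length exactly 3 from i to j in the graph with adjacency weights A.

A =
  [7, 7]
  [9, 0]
A^⊗3 =
  [16, 7]
  [9, 0]

Each entry (A^⊗3)_ij equals the minimum over all length-3 walks i = v_0 → v_1 → … → v_3 = j of Σ_t A[v_t][v_{t+1}]. For example, for (i, j) = (0, 1) we minimise over 4 possible intermediate vertex sequences; the minimum is 7, attained along the walk 0 → 1 → 1 → 1.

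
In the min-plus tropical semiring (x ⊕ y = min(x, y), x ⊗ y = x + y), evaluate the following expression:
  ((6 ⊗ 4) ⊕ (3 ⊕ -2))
((6 ⊗ 4) ⊕ (3 ⊕ -2)) = -2

Expand innermost to outermost. Recall ⊕ takes the minimum of its arguments and ⊗ takes their sum. Working out the expression ((6 ⊗ 4) ⊕ (3 ⊕ -2)) gives -2.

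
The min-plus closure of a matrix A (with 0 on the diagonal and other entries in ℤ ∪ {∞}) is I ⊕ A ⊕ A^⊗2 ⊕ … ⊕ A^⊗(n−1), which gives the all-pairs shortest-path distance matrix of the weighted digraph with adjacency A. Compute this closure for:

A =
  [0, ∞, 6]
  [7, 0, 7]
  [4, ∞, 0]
Closure =
  [0, ∞, 6]
  [7, 0, 7]
  [4, ∞, 0]

This is the Floyd-Warshall all-pairs shortest-path computation. For each intermediate vertex k = 0, 1, …, 2, update dist[i][j] ← min(dist[i][j], dist[i][k] + dist[k][j]). The final matrix gives, for each (i, j), the minimum total weight of any directed path from i to j (possibly empty when i = j).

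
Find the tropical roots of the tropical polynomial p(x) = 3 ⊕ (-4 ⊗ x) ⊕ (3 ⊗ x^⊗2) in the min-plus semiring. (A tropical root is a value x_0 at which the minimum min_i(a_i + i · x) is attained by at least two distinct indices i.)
Roots: {-7, 7}

Each tropical root is a break point of the lower envelope of the lines y = a_i + i · x (there are 3 lines, with slopes 0, 1, ..., 2). Only the lines that attain the minimum somewhere contribute to roots; other lines are dominated. Here the surviving (envelope) indices are i = 2, i = 1, i = 0.
Intersections between consecutive envelope lines give the roots: for adjacent envelope indices i < j the intersection is x = (a_i − a_j) / (j − i). Reading off the sorted break points: {-7, 7}.
Verification: at each break x_0, at least two indices attain the minimum of min_i(a_i + i · x_0).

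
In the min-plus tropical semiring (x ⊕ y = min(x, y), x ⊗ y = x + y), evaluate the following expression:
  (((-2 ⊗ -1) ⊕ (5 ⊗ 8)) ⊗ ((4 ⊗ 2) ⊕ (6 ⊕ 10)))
(((-2 ⊗ -1) ⊕ (5 ⊗ 8)) ⊗ ((4 ⊗ 2) ⊕ (6 ⊕ 10))) = 3

Expand innermost to outermost. Recall ⊕ takes the minimum of its arguments and ⊗ takes their sum. Working out the expression (((-2 ⊗ -1) ⊕ (5 ⊗ 8)) ⊗ ((4 ⊗ 2) ⊕ (6 ⊕ 10))) gives 3.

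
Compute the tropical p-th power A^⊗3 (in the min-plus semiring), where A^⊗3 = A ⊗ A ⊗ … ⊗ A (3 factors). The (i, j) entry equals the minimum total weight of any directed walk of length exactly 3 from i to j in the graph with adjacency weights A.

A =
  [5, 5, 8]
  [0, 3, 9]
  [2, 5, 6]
A^⊗3 =
  [8, 10, 13]
  [5, 8, 11]
  [7, 10, 13]

Each entry (A^⊗3)_ij equals the minimum over all length-3 walks i = v_0 → v_1 → … → v_3 = j of Σ_t A[v_t][v_{t+1}]. For example, for (i, j) = (0, 2) we minimise over 9 possible intermediate vertex sequences; the minimum is 13, attained along the walk 0 → 1 → 0 → 2.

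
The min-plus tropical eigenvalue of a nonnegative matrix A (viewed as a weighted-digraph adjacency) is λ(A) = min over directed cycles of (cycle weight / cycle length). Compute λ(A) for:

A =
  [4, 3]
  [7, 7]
λ(A) = 4

Enumerate directed cycles and compute their means (weight / length). Sample:
  cycle 0 → 0: weight = 4, length = 1, mean = 4/1 ≈ 4.000
  cycle 1 → 1: weight = 7, length = 1, mean = 7/1 ≈ 7.000
  cycle 0 → 1 → 0: weight = 10, length = 2, mean = 10/2 ≈ 5.000
  cycle 1 → 0 → 1: weight = 10, length = 2, mean = 10/2 ≈ 5.000
Minimum mean = 4.000, attained e.g. along the cycle 0 → 0 with weight 4 and length 1. So λ(A) = 4/1 = 4.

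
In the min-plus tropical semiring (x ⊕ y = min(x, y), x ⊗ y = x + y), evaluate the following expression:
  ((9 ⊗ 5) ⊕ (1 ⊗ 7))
((9 ⊗ 5) ⊕ (1 ⊗ 7)) = 8

Expand innermost to outermost. Recall ⊕ takes the minimum of its arguments and ⊗ takes their sum. Working out the expression ((9 ⊗ 5) ⊕ (1 ⊗ 7)) gives 8.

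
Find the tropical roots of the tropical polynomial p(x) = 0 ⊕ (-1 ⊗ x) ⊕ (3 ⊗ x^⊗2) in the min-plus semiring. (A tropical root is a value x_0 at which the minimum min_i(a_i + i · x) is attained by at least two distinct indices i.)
Roots: {-4, 1}

Each tropical root is a break point of the lower envelope of the lines y = a_i + i · x (there are 3 lines, with slopes 0, 1, ..., 2). Only the lines that attain the minimum somewhere contribute to roots; other lines are dominated. Here the surviving (envelope) indices are i = 2, i = 1, i = 0.
Intersections between consecutive envelope lines give the roots: for adjacent envelope indices i < j the intersection is x = (a_i − a_j) / (j − i). Reading off the sorted break points: {-4, 1}.
Verification: at each break x_0, at least two indices attain the minimum of min_i(a_i + i · x_0).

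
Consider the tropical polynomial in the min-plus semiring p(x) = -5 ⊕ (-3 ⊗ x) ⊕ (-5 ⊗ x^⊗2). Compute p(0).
p(0) = -5

A tropical monomial a ⊗ x^⊗i evaluates to a + i · x. Evaluating each term at x = 0:
  Term 0 contributes -5 + 0 · 0 = -5
  Term 1 contributes -3 + 1 · 0 = -3
  Term 2 contributes -5 + 2 · 0 = -5
p(0) = ⊕ of these = min[-5, -3, -5] = -5.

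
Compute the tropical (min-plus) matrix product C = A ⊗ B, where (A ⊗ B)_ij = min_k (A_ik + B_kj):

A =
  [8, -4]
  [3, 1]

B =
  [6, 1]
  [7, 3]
A ⊗ B =
  [3, -1]
  [8, 4]

Apply the min-plus product entry-by-entry:
  C[0][0] = min over k of (A[0][0] + B[0][0] = 8 + 6 = 14, A[0][1] + B[1][0] = -4 + 7 = 3) = 3 (attained at k = 1)
  C[0][1] = min over k of (A[0][0] + B[0][1] = 8 + 1 = 9, A[0][1] + B[1][1] = -4 + 3 = -1) = -1 (attained at k = 1)
  C[1][0] = min over k of (A[1][0] + B[0][0] = 3 + 6 = 9, A[1][1] + B[1][0] = 1 + 7 = 8) = 8 (attained at k = 1)
  C[1][1] = min over k of (A[1][0] + B[0][1] = 3 + 1 = 4, A[1][1] + B[1][1] = 1 + 3 = 4) = 4 (attained at k = 0)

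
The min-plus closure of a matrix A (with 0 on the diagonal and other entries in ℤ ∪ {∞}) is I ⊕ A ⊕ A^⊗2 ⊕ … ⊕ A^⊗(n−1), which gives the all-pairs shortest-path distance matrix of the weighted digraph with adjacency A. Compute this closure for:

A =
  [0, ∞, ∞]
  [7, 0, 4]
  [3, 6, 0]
Closure =
  [0, ∞, ∞]
  [7, 0, 4]
  [3, 6, 0]

This is the Floyd-Warshall all-pairs shortest-path computation. For each intermediate vertex k = 0, 1, …, 2, update dist[i][j] ← min(dist[i][j], dist[i][k] + dist[k][j]). The final matrix gives, for each (i, j), the minimum total weight of any directed path from i to j (possibly empty when i = j).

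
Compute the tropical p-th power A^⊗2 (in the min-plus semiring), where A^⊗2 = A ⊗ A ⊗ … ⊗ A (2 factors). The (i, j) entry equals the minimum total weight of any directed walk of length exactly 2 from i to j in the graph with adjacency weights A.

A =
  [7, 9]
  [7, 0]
A^⊗2 =
  [14, 9]
  [7, 0]

Each entry (A^⊗2)_ij equals the minimum over all length-2 walks i = v_0 → v_1 → … → v_2 = j of Σ_t A[v_t][v_{t+1}]. For example, for (i, j) = (0, 1) we minimise over 2 possible intermediate vertex sequences; the minimum is 9, attained along the walk 0 → 1 → 1.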